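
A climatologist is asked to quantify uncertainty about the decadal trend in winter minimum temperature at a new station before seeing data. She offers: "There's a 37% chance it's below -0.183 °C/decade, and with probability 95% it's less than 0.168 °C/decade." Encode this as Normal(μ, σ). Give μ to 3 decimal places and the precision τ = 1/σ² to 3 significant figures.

μ = -0.124, τ = 31.7

The p-quantile of Normal(μ,σ) is μ + z_p·σ, with z_{0.37} = -0.3319 and z_{0.95} = 1.645.
Eliminate σ: μ = (z₂·x₁ − z₁·x₂)/(z₂ − z₁) = (1.645·-0.183 − (-0.3319)·0.168)/1.977 = -0.124.
Then σ = (x₂ − x₁)/(z₂ − z₁) = (0.168 − -0.183)/1.977 = 0.178.
Precision τ = 1/σ² = 1/0.1776² = 31.7.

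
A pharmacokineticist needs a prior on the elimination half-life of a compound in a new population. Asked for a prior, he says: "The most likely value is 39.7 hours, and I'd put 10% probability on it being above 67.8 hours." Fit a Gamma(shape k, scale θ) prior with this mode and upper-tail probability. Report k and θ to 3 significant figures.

Gamma(k,θ) with k>1 has mode (k−1)θ, so θ = 39.7/(k−1).
Need P(X < 67.8) = 0.9 with θ tied to k this way. Start at k = 2, θ = 39.7: P(X<67.8) ≈ 0.509.
Too low — raise k to concentrate. Iterating converges to k ≈ 7.61.
Then θ = 39.7/(7.61−1) ≈ 6.

k ≈ 7.61, θ ≈ 6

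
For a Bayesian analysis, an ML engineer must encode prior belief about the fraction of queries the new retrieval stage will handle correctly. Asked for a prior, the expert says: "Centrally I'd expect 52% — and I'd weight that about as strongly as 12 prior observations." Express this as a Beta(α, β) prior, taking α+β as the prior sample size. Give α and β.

α = 6.24, β = 5.76

Under the effective-sample-size interpretation, Beta(α, β) has prior mean α/(α+β) and prior sample size α+β.
So α+β = 12 and α/(α+β) = 0.52, giving α = 0.52·12 = 6.24 and β = 12 − 6.24 = 5.76.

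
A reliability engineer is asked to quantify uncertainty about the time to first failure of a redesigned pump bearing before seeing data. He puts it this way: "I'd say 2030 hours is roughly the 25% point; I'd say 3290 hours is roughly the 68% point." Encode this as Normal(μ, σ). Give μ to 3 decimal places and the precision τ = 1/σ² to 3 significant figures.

μ = 2774.060, τ = 8.22e-07

The p-quantile of Normal(μ,σ) is μ + z_p·σ, with z_{0.25} = -0.6745 and z_{0.68} = 0.4677.
Eliminate σ: μ = (z₂·x₁ − z₁·x₂)/(z₂ − z₁) = (0.4677·2030 − (-0.6745)·3290)/1.142 = 2774.060.
Then σ = (x₂ − x₁)/(z₂ − z₁) = (3290 − 2030)/1.142 = 1103.145.
Precision τ = 1/σ² = 1/1103² = 8.22e-07.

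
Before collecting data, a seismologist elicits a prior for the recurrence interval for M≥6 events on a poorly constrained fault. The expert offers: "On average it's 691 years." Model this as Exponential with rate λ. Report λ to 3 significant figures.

Exponential mean = 1/λ, so λ = 1/691.0 = 0.00145.

λ ≈ 0.00145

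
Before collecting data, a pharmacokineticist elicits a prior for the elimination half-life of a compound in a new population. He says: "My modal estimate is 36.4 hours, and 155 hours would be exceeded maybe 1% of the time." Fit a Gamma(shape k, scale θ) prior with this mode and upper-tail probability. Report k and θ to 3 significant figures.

Gamma(k,θ) with k>1 has mode (k−1)θ, so θ = 36.4/(k−1).
Need P(X < 155) = 0.99 with θ tied to k this way. Start at k = 2, θ = 36.4: P(X<155) ≈ 0.926.
Too low — raise k to concentrate. Iterating converges to k ≈ 2.96.
Then θ = 36.4/(2.96−1) ≈ 18.6.

k ≈ 2.96, θ ≈ 18.6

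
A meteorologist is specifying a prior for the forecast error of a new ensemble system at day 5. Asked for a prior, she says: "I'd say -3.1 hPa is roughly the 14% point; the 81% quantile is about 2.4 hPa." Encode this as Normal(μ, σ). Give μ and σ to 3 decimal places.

For Normal(μ,σ), the p-quantile is μ + z_p·σ. Here z_{0.14} = -1.08, z_{0.81} = 0.8779.
So -3.1 = μ − 1.08σ and 2.4 = μ + 0.8779σ.
Subtracting: σ = (2.4 − -3.1)/(0.8779 − (-1.08)) = 2.809.
Then μ = -3.1 − (-1.08)·2.809 = -0.066.

μ = -0.066, σ = 2.809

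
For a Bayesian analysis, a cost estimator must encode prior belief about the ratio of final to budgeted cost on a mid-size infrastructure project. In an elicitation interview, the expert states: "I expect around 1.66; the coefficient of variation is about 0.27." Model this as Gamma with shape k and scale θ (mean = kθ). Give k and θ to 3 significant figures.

k ≈ 13.7, θ ≈ 0.121

For Gamma(k, scale θ): mean = kθ, variance = kθ², so CV = 1/√k.
CV = 0.27, hence k = 1/CV² = 13.7.
Then θ = mean/k = 1.66/13.7 = 0.121.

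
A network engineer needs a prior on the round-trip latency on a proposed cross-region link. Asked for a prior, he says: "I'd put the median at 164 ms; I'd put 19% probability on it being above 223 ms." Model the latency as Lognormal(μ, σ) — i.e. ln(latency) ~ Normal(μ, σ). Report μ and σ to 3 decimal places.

μ ≈ 5.100, σ ≈ 0.350

If T ~ Lognormal(μ,σ) then ln T ~ Normal(μ,σ), so the p-quantile of ln T is μ + z_p·σ.
ln(164) = 5.1 and ln(223) = 5.407; z_{0.5} = 0, z_{0.81} = 0.8779.
σ = (5.407 − 5.1)/(0.8779 − (0)) = 0.350.
μ = 5.1 − (0)·0.350 = 5.100.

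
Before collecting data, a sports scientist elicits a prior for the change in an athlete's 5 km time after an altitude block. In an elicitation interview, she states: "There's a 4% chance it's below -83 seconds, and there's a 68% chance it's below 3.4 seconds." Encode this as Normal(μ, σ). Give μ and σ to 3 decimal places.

μ = -14.816, σ = 38.947

For Normal(μ,σ), the p-quantile is μ + z_p·σ. Here z_{0.04} = -1.751, z_{0.68} = 0.4677.
So -83 = μ − 1.751σ and 3.4 = μ + 0.4677σ.
Subtracting: σ = (3.4 − -83)/(0.4677 − (-1.751)) = 38.947.
Then μ = -83 − (-1.751)·38.947 = -14.816.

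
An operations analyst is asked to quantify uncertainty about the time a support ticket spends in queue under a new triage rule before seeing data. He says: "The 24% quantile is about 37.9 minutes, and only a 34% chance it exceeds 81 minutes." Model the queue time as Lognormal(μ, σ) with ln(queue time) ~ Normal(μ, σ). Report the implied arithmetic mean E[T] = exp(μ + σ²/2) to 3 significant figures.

If T ~ Lognormal(μ,σ) then ln T ~ Normal(μ,σ), so the p-quantile of ln T is μ + z_p·σ.
ln(37.9) = 3.635 and ln(81) = 4.394; z_{0.24} = -0.7063, z_{0.66} = 0.4125.
σ = (4.394 − 3.635)/(0.4125 − (-0.7063)) = 0.679.
μ = 3.635 − (-0.7063)·0.679 = 4.114.
E[T] = exp(μ + σ²/2) = exp(4.114 + 0.2304) = 77.1 minutes.

E[T] ≈ 77.1 minutes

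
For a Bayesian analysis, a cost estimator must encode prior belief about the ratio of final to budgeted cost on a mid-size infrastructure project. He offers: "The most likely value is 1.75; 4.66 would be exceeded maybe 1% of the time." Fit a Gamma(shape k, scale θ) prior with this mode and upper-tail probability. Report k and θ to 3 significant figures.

Gamma(k,θ) with k>1 has mode (k−1)θ, so θ = 1.75/(k−1).
Need P(X < 4.66) = 0.99 with θ tied to k this way. Start at k = 2, θ = 1.75: P(X<4.66) ≈ 0.745.
Too low — raise k to concentrate. Iterating converges to k ≈ 5.83.
Then θ = 1.75/(5.83−1) ≈ 0.363.

k ≈ 5.83, θ ≈ 0.363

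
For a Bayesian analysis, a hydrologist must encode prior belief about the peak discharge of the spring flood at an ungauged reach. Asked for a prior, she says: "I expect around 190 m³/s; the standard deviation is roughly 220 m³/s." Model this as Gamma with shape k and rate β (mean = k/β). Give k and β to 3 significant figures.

For Gamma(k, rate β): mean = k/β, variance = k/β², so CV = 1/√k.
CV = SD/mean = 220/190 = 1.158, hence k = 1/CV² = 0.746.
Then β = k/mean = 0.746/190 = 0.00393.

k ≈ 0.746, β ≈ 0.00393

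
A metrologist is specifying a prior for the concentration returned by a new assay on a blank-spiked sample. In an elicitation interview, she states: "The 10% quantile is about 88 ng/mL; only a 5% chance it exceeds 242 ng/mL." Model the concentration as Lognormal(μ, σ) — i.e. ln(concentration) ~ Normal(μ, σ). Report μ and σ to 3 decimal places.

If T ~ Lognormal(μ,σ) then ln T ~ Normal(μ,σ), so the p-quantile of ln T is μ + z_p·σ.
ln(88) = 4.477 and ln(242) = 5.489; z_{0.1} = -1.282, z_{0.95} = 1.645.
σ = (5.489 − 4.477)/(1.645 − (-1.282)) = 0.346.
μ = 4.477 − (-1.282)·0.346 = 4.920.

μ ≈ 4.920, σ ≈ 0.346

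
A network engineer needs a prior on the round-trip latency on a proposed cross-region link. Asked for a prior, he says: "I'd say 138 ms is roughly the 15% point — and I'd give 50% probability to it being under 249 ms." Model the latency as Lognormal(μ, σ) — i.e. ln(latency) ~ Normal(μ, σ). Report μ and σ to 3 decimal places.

μ ≈ 5.517, σ ≈ 0.569

If T ~ Lognormal(μ,σ) then ln T ~ Normal(μ,σ), so the p-quantile of ln T is μ + z_p·σ.
ln(138) = 4.927 and ln(249) = 5.517; z_{0.15} = -1.036, z_{0.5} = 0.
σ = (5.517 − 4.927)/(0 − (-1.036)) = 0.569.
μ = 4.927 − (-1.036)·0.569 = 5.517.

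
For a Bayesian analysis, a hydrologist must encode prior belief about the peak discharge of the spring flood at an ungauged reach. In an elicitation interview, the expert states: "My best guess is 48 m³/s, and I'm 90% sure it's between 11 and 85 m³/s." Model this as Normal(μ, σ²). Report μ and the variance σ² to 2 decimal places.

μ = 48.00, σ² = 506.00

A symmetric 90% interval runs μ ± z·σ with z = 1.645.
Half-width = 37, so σ = 37/1.645 = 22.494 and σ² = 506.00.
μ is the stated best guess, 48.00.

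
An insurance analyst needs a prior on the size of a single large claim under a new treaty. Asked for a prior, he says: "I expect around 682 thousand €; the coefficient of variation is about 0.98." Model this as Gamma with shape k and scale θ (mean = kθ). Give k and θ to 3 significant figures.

For Gamma(k, scale θ): mean = kθ, variance = kθ², so CV = 1/√k.
CV = 0.98, hence k = 1/CV² = 1.04.
Then θ = mean/k = 682/1.04 = 655.

k ≈ 1.04, θ ≈ 655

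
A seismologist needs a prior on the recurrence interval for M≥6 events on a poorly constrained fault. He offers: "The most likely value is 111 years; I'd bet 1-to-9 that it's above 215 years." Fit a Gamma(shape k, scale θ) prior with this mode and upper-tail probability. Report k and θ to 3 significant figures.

Gamma(k,θ) with k>1 has mode (k−1)θ, so θ = 111/(k−1).
Need P(X < 215) = 0.9 with θ tied to k this way. Start at k = 2, θ = 111: P(X<215) ≈ 0.577.
Too low — raise k to concentrate. Iterating converges to k ≈ 5.38.
Then θ = 111/(5.38−1) ≈ 25.3.

k ≈ 5.38, θ ≈ 25.3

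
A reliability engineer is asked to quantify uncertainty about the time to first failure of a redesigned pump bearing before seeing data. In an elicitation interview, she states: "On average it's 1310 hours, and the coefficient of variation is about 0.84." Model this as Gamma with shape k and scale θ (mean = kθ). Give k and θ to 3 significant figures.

For Gamma(k, scale θ): mean = kθ, variance = kθ², so CV = 1/√k.
CV = 0.84, hence k = 1/CV² = 1.42.
Then θ = mean/k = 1310/1.42 = 924.

k ≈ 1.42, θ ≈ 924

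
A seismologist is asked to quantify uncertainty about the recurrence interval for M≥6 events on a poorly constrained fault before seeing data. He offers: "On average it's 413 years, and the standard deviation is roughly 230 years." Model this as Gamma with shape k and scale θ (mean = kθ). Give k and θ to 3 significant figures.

For Gamma(k, scale θ): mean = kθ, variance = kθ², so CV = 1/√k.
CV = SD/mean = 230/413 = 0.5569, hence k = 1/CV² = 3.22.
Then θ = mean/k = 413/3.22 = 128.

k ≈ 3.22, θ ≈ 128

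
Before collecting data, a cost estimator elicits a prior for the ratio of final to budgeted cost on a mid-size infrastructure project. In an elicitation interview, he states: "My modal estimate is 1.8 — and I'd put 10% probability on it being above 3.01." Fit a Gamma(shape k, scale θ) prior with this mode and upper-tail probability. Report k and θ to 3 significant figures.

Gamma(k,θ) with k>1 has mode (k−1)θ, so θ = 1.8/(k−1).
Need P(X < 3.01) = 0.9 with θ tied to k this way. Start at k = 2, θ = 1.8: P(X<3.01) ≈ 0.498.
Too low — raise k to concentrate. Iterating converges to k ≈ 8.15.
Then θ = 1.8/(8.15−1) ≈ 0.252.

k ≈ 8.15, θ ≈ 0.252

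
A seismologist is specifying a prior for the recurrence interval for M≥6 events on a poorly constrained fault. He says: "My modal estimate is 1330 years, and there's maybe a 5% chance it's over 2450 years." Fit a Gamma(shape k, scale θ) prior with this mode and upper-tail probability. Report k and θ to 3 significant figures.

k ≈ 8.46, θ ≈ 178

Gamma(k,θ) with k>1 has mode (k−1)θ, so θ = 1330/(k−1).
Need P(X < 2450) = 0.95 with θ tied to k this way. Start at k = 2, θ = 1330: P(X<2450) ≈ 0.550.
Too low — raise k to concentrate. Iterating converges to k ≈ 8.46.
Then θ = 1330/(8.46−1) ≈ 178.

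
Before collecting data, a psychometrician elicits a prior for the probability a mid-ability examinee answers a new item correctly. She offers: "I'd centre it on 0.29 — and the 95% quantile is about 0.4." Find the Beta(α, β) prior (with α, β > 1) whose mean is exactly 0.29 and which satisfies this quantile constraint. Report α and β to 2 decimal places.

With mean 0.29 fixed, write α = 0.29s, β = 0.71s where s = α+β.
Need P(θ < 0.4) = 0.95 under Beta(0.29s, 0.71s). Normal approximation: (q−m)/√(m(1−m)/s) ≈ z_{0.95} = 1.64, so s ≈ 0.29·0.71·(1.64)²/(0.4−0.29)² = 46.0.
At s = 46.0: P(θ<0.4) ≈ 0.944. Adjusting to match 0.95 gives s ≈ 49.34.
So α = 0.29·49.34 ≈ 14.31, β = 0.71·49.34 ≈ 35.03.

α ≈ 14.31, β ≈ 35.03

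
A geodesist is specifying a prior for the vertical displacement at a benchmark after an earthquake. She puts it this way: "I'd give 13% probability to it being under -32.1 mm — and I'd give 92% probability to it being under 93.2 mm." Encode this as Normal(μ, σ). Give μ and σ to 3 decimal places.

The p-quantile of Normal(μ,σ) is μ + z_p·σ, with z_{0.13} = -1.126 and z_{0.92} = 1.405.
Eliminate σ: μ = (z₂·x₁ − z₁·x₂)/(z₂ − z₁) = (1.405·-32.1 − (-1.126)·93.2)/2.531 = 23.653.
Then σ = (x₂ − x₁)/(z₂ − z₁) = (93.2 − -32.1)/2.531 = 49.497.

μ = 23.653, σ = 49.497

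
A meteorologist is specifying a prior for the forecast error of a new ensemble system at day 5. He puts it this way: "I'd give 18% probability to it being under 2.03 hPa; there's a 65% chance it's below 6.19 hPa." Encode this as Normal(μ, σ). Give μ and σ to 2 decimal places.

μ = 4.96, σ = 3.20

For Normal(μ,σ), the p-quantile is μ + z_p·σ. Here z_{0.18} = -0.9154, z_{0.65} = 0.3853.
So 2.03 = μ − 0.9154σ and 6.19 = μ + 0.3853σ.
Subtracting: σ = (6.19 − 2.03)/(0.3853 − (-0.9154)) = 3.20.
Then μ = 2.03 − (-0.9154)·3.20 = 4.96.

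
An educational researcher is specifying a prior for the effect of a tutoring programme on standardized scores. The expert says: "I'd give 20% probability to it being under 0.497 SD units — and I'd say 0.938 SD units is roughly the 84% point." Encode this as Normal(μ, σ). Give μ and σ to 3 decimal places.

The p-quantile of Normal(μ,σ) is μ + z_p·σ, with z_{0.2} = -0.8416 and z_{0.84} = 0.9945.
Eliminate σ: μ = (z₂·x₁ − z₁·x₂)/(z₂ − z₁) = (0.9945·0.497 − (-0.8416)·0.938)/1.836 = 0.699.
Then σ = (x₂ − x₁)/(z₂ − z₁) = (0.938 − 0.497)/1.836 = 0.240.

μ = 0.699, σ = 0.240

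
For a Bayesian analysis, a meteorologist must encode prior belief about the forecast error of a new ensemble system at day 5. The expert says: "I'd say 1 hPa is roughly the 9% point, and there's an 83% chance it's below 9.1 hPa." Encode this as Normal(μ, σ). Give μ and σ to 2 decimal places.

μ = 5.73, σ = 3.53

For Normal(μ,σ), the p-quantile is μ + z_p·σ. Here z_{0.09} = -1.341, z_{0.83} = 0.9542.
So 1 = μ − 1.341σ and 9.1 = μ + 0.9542σ.
Subtracting: σ = (9.1 − 1)/(0.9542 − (-1.341)) = 3.53.
Then μ = 1 − (-1.341)·3.53 = 5.73.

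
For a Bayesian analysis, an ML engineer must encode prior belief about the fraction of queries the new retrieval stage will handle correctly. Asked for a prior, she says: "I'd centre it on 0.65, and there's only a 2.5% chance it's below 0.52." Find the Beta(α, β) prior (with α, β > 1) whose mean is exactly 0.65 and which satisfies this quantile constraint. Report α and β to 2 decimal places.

With mean 0.65 fixed, write α = 0.65s, β = 0.35s where s = α+β.
Need P(θ < 0.52) = 0.025 under Beta(0.65s, 0.35s). Normal approximation: (q−m)/√(m(1−m)/s) ≈ z_{0.025} = -1.96, so s ≈ 0.65·0.35·(-1.96)²/(0.52−0.65)² = 51.7.
At s = 51.7: P(θ<0.52) ≈ 0.028. Adjusting to match 0.025 gives s ≈ 54.60.
So α = 0.65·54.60 ≈ 35.49, β = 0.35·54.60 ≈ 19.11.

α ≈ 35.49, β ≈ 19.11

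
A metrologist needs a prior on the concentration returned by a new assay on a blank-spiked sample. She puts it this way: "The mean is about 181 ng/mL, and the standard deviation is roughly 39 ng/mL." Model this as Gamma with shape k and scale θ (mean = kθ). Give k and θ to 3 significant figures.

For Gamma(k, scale θ): mean = kθ, variance = kθ², so CV = 1/√k.
CV = SD/mean = 39/181 = 0.2155, hence k = 1/CV² = 21.5.
Then θ = mean/k = 181/21.5 = 8.4.

k ≈ 21.5, θ ≈ 8.4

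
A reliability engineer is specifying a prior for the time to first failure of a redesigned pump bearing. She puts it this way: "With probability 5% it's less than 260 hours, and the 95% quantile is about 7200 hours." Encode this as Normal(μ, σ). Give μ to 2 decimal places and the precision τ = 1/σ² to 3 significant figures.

μ = 3730.00, τ = 2.25e-07

For Normal(μ,σ), the p-quantile is μ + z_p·σ. Here z_{0.05} = -1.645, z_{0.95} = 1.645.
So 260 = μ − 1.645σ and 7200 = μ + 1.645σ.
Subtracting: σ = (7200 − 260)/(1.645 − (-1.645)) = 2109.61.
Then μ = 260 − (-1.645)·2109.61 = 3730.00.
Precision τ = 1/σ² = 1/2110² = 2.25e-07.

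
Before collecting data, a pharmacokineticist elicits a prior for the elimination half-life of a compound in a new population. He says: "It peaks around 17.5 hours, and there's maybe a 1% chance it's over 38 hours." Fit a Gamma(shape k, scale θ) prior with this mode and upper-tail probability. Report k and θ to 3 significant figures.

Gamma(k,θ) with k>1 has mode (k−1)θ, so θ = 17.5/(k−1).
Need P(X < 38) = 0.99 with θ tied to k this way. Start at k = 2, θ = 17.5: P(X<38) ≈ 0.638.
Too low — raise k to concentrate. Iterating converges to k ≈ 9.04.
Then θ = 17.5/(9.04−1) ≈ 2.18.

k ≈ 9.04, θ ≈ 2.18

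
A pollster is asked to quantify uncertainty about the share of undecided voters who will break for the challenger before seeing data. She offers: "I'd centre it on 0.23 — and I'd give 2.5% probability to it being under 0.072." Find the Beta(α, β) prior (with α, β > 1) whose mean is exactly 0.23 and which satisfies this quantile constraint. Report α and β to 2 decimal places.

α ≈ 4.09, β ≈ 13.68

With mean 0.23 fixed, write α = 0.23s, β = 0.77s where s = α+β.
Need P(θ < 0.072) = 0.025 under Beta(0.23s, 0.77s). Normal approximation: (q−m)/√(m(1−m)/s) ≈ z_{0.025} = -1.96, so s ≈ 0.23·0.77·(-1.96)²/(0.072−0.23)² = 27.3.
At s = 27.3: P(θ<0.072) ≈ 0.006. Adjusting to match 0.025 gives s ≈ 17.76.
So α = 0.23·17.76 ≈ 4.09, β = 0.77·17.76 ≈ 13.68.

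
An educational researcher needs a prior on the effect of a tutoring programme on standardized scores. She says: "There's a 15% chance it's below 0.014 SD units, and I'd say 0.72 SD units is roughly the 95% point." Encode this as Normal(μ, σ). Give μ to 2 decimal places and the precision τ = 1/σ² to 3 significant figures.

μ = 0.29, τ = 14.4

The p-quantile of Normal(μ,σ) is μ + z_p·σ, with z_{0.15} = -1.036 and z_{0.95} = 1.645.
Eliminate σ: μ = (z₂·x₁ − z₁·x₂)/(z₂ − z₁) = (1.645·0.014 − (-1.036)·0.72)/2.681 = 0.29.
Then σ = (x₂ − x₁)/(z₂ − z₁) = (0.72 − 0.014)/2.681 = 0.26.
Precision τ = 1/σ² = 1/0.2633² = 14.4.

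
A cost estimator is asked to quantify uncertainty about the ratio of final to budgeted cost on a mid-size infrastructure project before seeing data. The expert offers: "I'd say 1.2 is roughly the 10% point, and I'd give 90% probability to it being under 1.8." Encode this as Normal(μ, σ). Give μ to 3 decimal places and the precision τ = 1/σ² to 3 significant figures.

The p-quantile of Normal(μ,σ) is μ + z_p·σ, with z_{0.1} = -1.282 and z_{0.9} = 1.282.
Eliminate σ: μ = (z₂·x₁ − z₁·x₂)/(z₂ − z₁) = (1.282·1.2 − (-1.282)·1.8)/2.563 = 1.500.
Then σ = (x₂ − x₁)/(z₂ − z₁) = (1.8 − 1.2)/2.563 = 0.234.
Precision τ = 1/σ² = 1/0.2341² = 18.2.

μ = 1.500, τ = 18.2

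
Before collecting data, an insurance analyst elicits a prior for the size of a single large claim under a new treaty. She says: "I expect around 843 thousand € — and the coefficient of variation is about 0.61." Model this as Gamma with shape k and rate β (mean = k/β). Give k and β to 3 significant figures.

For Gamma(k, rate β): mean = k/β, variance = k/β², so CV = 1/√k.
CV = 0.61, hence k = 1/CV² = 2.69.
Then β = k/mean = 2.69/843 = 0.00319.

k ≈ 2.69, β ≈ 0.00319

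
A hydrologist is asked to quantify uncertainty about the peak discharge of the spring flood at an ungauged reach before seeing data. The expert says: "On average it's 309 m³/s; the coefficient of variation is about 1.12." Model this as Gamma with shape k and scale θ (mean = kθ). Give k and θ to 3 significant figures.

For Gamma(k, scale θ): mean = kθ, variance = kθ², so CV = 1/√k.
CV = 1.12, hence k = 1/CV² = 0.797.
Then θ = mean/k = 309/0.797 = 388.

k ≈ 0.797, θ ≈ 388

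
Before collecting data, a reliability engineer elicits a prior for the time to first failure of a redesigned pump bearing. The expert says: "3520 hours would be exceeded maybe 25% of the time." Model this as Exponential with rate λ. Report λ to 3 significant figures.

P(T > 3520.0) = e^(−λ·3520.0) = 0.25, so λ = −ln(0.25)/3520.0 = 0.000394.

λ ≈ 0.000394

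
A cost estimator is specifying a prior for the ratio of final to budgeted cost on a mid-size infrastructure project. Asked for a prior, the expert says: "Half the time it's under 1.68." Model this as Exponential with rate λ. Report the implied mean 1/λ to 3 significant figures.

mean ≈ 2.42

Exponential median = ln 2 / λ, so λ = ln 2 / 1.68 = 0.413.
Mean = 1/λ = 2.42.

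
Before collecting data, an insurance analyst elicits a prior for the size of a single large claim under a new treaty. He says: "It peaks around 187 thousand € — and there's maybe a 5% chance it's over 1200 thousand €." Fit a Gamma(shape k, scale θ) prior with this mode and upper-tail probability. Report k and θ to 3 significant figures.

k ≈ 1.65, θ ≈ 288

Gamma(k,θ) with k>1 has mode (k−1)θ, so θ = 187/(k−1).
Need P(X < 1200) = 0.95 with θ tied to k this way. Start at k = 2, θ = 187: P(X<1200) ≈ 0.988.
Too high — lower k to spread out. Iterating converges to k ≈ 1.65.
Then θ = 187/(1.65−1) ≈ 288.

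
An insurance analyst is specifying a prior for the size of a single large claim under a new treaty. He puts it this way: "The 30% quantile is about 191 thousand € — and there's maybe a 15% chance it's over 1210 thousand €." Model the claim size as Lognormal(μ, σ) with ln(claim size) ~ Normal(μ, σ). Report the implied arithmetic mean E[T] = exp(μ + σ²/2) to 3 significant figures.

If T ~ Lognormal(μ,σ) then ln T ~ Normal(μ,σ), so the p-quantile of ln T is μ + z_p·σ.
ln(191) = 5.252 and ln(1210) = 7.098; z_{0.3} = -0.5244, z_{0.85} = 1.036.
σ = (7.098 − 5.252)/(1.036 − (-0.5244)) = 1.183.
μ = 5.252 − (-0.5244)·1.183 = 5.873.
E[T] = exp(μ + σ²/2) = exp(5.873 + 0.6995) = 715 thousand €.

E[T] ≈ 715 thousand €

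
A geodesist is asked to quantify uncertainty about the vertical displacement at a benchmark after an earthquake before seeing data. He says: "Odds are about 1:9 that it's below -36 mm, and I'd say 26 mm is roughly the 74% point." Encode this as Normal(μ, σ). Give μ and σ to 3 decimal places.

The p-quantile of Normal(μ,σ) is μ + z_p·σ, with z_{0.1} = -1.282 and z_{0.74} = 0.6433.
Eliminate σ: μ = (z₂·x₁ − z₁·x₂)/(z₂ − z₁) = (0.6433·-36 − (-1.282)·26)/1.925 = 5.278.
Then σ = (x₂ − x₁)/(z₂ − z₁) = (26 − -36)/1.925 = 32.210.

μ = 5.278, σ = 32.210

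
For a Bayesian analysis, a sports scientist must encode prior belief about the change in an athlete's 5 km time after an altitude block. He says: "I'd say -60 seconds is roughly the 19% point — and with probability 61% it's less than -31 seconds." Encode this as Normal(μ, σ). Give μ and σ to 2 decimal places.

μ = -38.00, σ = 25.06

The p-quantile of Normal(μ,σ) is μ + z_p·σ, with z_{0.19} = -0.8779 and z_{0.61} = 0.2793.
Eliminate σ: μ = (z₂·x₁ − z₁·x₂)/(z₂ − z₁) = (0.2793·-60 − (-0.8779)·-31)/1.157 = -38.00.
Then σ = (x₂ − x₁)/(z₂ − z₁) = (-31 − -60)/1.157 = 25.06.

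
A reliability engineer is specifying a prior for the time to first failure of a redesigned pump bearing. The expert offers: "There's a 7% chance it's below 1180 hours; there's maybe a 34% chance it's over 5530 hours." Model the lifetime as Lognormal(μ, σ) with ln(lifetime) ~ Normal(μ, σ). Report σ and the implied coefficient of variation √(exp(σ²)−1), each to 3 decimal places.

σ ≈ 0.818, CV ≈ 0.976

If T ~ Lognormal(μ,σ) then ln T ~ Normal(μ,σ), so the p-quantile of ln T is μ + z_p·σ.
ln(1180) = 7.073 and ln(5530) = 8.618; z_{0.07} = -1.476, z_{0.66} = 0.4125.
σ = (8.618 − 7.073)/(0.4125 − (-1.476)) = 0.818.
μ = 7.073 − (-1.476)·0.818 = 8.281.
CV = √(exp(σ²)−1) = √(exp(0.6692)−1) = 0.976.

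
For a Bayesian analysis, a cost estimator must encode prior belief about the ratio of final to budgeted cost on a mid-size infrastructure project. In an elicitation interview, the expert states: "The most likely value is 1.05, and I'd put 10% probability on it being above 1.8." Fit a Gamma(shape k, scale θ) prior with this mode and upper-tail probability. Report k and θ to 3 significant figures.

k ≈ 7.52, θ ≈ 0.161

Gamma(k,θ) with k>1 has mode (k−1)θ, so θ = 1.05/(k−1).
Need P(X < 1.8) = 0.9 with θ tied to k this way. Start at k = 2, θ = 1.05: P(X<1.8) ≈ 0.511.
Too low — raise k to concentrate. Iterating converges to k ≈ 7.52.
Then θ = 1.05/(7.52−1) ≈ 0.161.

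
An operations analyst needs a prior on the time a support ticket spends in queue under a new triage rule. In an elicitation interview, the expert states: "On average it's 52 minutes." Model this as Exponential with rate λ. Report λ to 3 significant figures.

Exponential mean = 1/λ, so λ = 1/52.0 = 0.0192.

λ ≈ 0.0192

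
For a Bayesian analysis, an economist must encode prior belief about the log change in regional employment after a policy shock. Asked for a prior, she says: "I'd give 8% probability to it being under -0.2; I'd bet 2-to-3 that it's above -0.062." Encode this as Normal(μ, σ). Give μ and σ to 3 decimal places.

For Normal(μ,σ), the p-quantile is μ + z_p·σ. Here z_{0.08} = -1.405, z_{0.6} = 0.2533.
So -0.2 = μ − 1.405σ and -0.062 = μ + 0.2533σ.
Subtracting: σ = (-0.062 − -0.2)/(0.2533 − (-1.405)) = 0.083.
Then μ = -0.2 − (-1.405)·0.083 = -0.083.

μ = -0.083, σ = 0.083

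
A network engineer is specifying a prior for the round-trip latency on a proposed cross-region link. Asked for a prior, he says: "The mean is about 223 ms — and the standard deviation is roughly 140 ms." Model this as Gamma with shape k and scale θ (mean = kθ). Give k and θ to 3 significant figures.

k ≈ 2.54, θ ≈ 87.9

For Gamma(k, scale θ): mean = kθ, variance = kθ², so CV = 1/√k.
CV = SD/mean = 140/223 = 0.6278, hence k = 1/CV² = 2.54.
Then θ = mean/k = 223/2.54 = 87.9.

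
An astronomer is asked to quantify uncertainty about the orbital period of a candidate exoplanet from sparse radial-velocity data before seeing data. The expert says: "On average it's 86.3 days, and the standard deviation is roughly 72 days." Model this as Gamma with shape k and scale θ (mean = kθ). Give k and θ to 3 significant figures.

k ≈ 1.44, θ ≈ 60.1

For Gamma(k, scale θ): mean = kθ, variance = kθ², so CV = 1/√k.
CV = SD/mean = 72/86.3 = 0.8343, hence k = 1/CV² = 1.44.
Then θ = mean/k = 86.3/1.44 = 60.1.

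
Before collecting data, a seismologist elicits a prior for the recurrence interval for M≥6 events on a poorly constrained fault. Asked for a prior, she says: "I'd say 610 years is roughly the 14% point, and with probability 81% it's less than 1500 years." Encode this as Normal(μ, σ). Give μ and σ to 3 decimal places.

μ = 1101.000, σ = 454.495

The p-quantile of Normal(μ,σ) is μ + z_p·σ, with z_{0.14} = -1.08 and z_{0.81} = 0.8779.
Eliminate σ: μ = (z₂·x₁ − z₁·x₂)/(z₂ − z₁) = (0.8779·610 − (-1.08)·1500)/1.958 = 1101.000.
Then σ = (x₂ − x₁)/(z₂ − z₁) = (1500 − 610)/1.958 = 454.495.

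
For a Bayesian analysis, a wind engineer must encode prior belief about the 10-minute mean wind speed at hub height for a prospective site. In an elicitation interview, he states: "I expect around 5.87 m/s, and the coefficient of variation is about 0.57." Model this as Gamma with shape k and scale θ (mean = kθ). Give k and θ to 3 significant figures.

k ≈ 3.08, θ ≈ 1.91

For Gamma(k, scale θ): mean = kθ, variance = kθ², so CV = 1/√k.
CV = 0.57, hence k = 1/CV² = 3.08.
Then θ = mean/k = 5.87/3.08 = 1.91.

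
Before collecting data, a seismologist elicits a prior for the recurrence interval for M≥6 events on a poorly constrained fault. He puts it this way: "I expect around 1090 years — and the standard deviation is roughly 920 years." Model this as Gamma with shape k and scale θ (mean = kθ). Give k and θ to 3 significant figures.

For Gamma(k, scale θ): mean = kθ, variance = kθ², so CV = 1/√k.
CV = SD/mean = 920/1090 = 0.844, hence k = 1/CV² = 1.4.
Then θ = mean/k = 1090/1.4 = 777.

k ≈ 1.4, θ ≈ 777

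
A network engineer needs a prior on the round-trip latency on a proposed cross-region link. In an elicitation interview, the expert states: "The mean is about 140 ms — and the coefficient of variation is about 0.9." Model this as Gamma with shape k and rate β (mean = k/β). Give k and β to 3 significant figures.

For Gamma(k, rate β): mean = k/β, variance = k/β², so CV = 1/√k.
CV = 0.9, hence k = 1/CV² = 1.23.
Then β = k/mean = 1.23/140 = 0.00882.

k ≈ 1.23, β ≈ 0.00882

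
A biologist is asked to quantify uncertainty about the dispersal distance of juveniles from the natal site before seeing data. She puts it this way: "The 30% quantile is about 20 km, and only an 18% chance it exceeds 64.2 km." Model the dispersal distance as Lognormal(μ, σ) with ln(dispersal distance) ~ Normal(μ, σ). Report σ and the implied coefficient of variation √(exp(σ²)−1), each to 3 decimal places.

If T ~ Lognormal(μ,σ) then ln T ~ Normal(μ,σ), so the p-quantile of ln T is μ + z_p·σ.
ln(20) = 2.996 and ln(64.2) = 4.162; z_{0.3} = -0.5244, z_{0.82} = 0.9154.
σ = (4.162 − 2.996)/(0.9154 − (-0.5244)) = 0.810.
μ = 2.996 − (-0.5244)·0.810 = 3.421.
CV = √(exp(σ²)−1) = √(exp(0.6562)−1) = 0.963.

σ ≈ 0.810, CV ≈ 0.963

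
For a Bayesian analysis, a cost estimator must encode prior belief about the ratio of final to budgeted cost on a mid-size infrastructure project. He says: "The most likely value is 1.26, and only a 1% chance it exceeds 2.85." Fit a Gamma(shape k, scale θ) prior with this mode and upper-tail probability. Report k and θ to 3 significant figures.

k ≈ 8.2, θ ≈ 0.175

Gamma(k,θ) with k>1 has mode (k−1)θ, so θ = 1.26/(k−1).
Need P(X < 2.85) = 0.99 with θ tied to k this way. Start at k = 2, θ = 1.26: P(X<2.85) ≈ 0.660.
Too low — raise k to concentrate. Iterating converges to k ≈ 8.2.
Then θ = 1.26/(8.2−1) ≈ 0.175.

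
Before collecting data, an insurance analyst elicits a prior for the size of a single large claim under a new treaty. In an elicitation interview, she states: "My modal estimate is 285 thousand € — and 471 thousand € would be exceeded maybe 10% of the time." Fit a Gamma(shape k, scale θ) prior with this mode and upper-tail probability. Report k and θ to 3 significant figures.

Gamma(k,θ) with k>1 has mode (k−1)θ, so θ = 285/(k−1).
Need P(X < 471) = 0.9 with θ tied to k this way. Start at k = 2, θ = 285: P(X<471) ≈ 0.492.
Too low — raise k to concentrate. Iterating converges to k ≈ 8.48.
Then θ = 285/(8.48−1) ≈ 38.1.

k ≈ 8.48, θ ≈ 38.1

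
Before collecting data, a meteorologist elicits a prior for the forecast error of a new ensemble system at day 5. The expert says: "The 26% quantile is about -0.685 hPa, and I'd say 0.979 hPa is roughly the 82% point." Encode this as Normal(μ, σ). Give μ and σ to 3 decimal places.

μ = 0.002, σ = 1.068

For Normal(μ,σ), the p-quantile is μ + z_p·σ. Here z_{0.26} = -0.6433, z_{0.82} = 0.9154.
So -0.685 = μ − 0.6433σ and 0.979 = μ + 0.9154σ.
Subtracting: σ = (0.979 − -0.685)/(0.9154 − (-0.6433)) = 1.068.
Then μ = -0.685 − (-0.6433)·1.068 = 0.002.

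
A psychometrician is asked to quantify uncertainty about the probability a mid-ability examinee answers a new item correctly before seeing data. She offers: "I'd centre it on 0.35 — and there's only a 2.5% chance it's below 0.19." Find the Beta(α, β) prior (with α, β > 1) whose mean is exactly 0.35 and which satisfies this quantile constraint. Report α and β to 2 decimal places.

With mean 0.35 fixed, write α = 0.35s, β = 0.65s where s = α+β.
Need P(θ < 0.19) = 0.025 under Beta(0.35s, 0.65s). Normal approximation: (q−m)/√(m(1−m)/s) ≈ z_{0.025} = -1.96, so s ≈ 0.35·0.65·(-1.96)²/(0.19−0.35)² = 34.1.
At s = 34.1: P(θ<0.19) ≈ 0.016. Adjusting to match 0.025 gives s ≈ 28.74.
So α = 0.35·28.74 ≈ 10.06, β = 0.65·28.74 ≈ 18.68.

α ≈ 10.06, β ≈ 18.68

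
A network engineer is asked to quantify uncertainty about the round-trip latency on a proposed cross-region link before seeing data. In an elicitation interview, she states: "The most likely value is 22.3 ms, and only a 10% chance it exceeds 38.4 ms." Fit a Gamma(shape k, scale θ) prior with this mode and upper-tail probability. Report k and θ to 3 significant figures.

k ≈ 7.42, θ ≈ 3.47

Gamma(k,θ) with k>1 has mode (k−1)θ, so θ = 22.3/(k−1).
Need P(X < 38.4) = 0.9 with θ tied to k this way. Start at k = 2, θ = 22.3: P(X<38.4) ≈ 0.514.
Too low — raise k to concentrate. Iterating converges to k ≈ 7.42.
Then θ = 22.3/(7.42−1) ≈ 3.47.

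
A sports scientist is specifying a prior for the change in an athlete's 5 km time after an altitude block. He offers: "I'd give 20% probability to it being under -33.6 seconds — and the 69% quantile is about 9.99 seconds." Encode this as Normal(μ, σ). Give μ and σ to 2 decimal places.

μ = -6.17, σ = 32.59

For Normal(μ,σ), the p-quantile is μ + z_p·σ. Here z_{0.2} = -0.8416, z_{0.69} = 0.4959.
So -33.6 = μ − 0.8416σ and 9.99 = μ + 0.4959σ.
Subtracting: σ = (9.99 − -33.6)/(0.4959 − (-0.8416)) = 32.59.
Then μ = -33.6 − (-0.8416)·32.59 = -6.17.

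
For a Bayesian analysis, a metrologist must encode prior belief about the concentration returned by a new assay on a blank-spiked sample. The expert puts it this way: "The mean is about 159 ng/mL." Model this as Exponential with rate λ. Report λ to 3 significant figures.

Exponential mean = 1/λ, so λ = 1/159.0 = 0.00629.

λ ≈ 0.00629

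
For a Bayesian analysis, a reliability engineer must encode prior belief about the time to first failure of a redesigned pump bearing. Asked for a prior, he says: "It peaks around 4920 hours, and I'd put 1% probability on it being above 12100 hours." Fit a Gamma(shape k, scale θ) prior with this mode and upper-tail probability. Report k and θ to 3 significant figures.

k ≈ 6.82, θ ≈ 846

Gamma(k,θ) with k>1 has mode (k−1)θ, so θ = 4920/(k−1).
Need P(X < 12100) = 0.99 with θ tied to k this way. Start at k = 2, θ = 4920: P(X<12100) ≈ 0.704.
Too low — raise k to concentrate. Iterating converges to k ≈ 6.82.
Then θ = 4920/(6.82−1) ≈ 846.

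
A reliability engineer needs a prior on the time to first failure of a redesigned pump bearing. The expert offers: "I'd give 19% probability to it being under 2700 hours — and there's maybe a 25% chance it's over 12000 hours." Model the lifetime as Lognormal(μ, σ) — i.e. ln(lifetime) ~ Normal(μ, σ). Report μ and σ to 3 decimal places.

If T ~ Lognormal(μ,σ) then ln T ~ Normal(μ,σ), so the p-quantile of ln T is μ + z_p·σ.
ln(2700) = 7.901 and ln(12000) = 9.393; z_{0.19} = -0.8779, z_{0.75} = 0.6745.
σ = (9.393 − 7.901)/(0.6745 − (-0.8779)) = 0.961.
μ = 7.901 − (-0.8779)·0.961 = 8.745.

μ ≈ 8.745, σ ≈ 0.961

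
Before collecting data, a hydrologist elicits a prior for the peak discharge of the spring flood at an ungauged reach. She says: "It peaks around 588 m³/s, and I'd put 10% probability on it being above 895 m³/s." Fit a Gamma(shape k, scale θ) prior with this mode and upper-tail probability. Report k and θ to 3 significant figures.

Gamma(k,θ) with k>1 has mode (k−1)θ, so θ = 588/(k−1).
Need P(X < 895) = 0.9 with θ tied to k this way. Start at k = 2, θ = 588: P(X<895) ≈ 0.450.
Too low — raise k to concentrate. Iterating converges to k ≈ 11.6.
Then θ = 588/(11.6−1) ≈ 55.7.

k ≈ 11.6, θ ≈ 55.7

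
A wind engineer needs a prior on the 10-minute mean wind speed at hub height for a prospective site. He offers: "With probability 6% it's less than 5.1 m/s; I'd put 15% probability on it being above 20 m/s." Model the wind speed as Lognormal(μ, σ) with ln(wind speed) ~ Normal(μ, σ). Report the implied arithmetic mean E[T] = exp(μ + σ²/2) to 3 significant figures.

If T ~ Lognormal(μ,σ) then ln T ~ Normal(μ,σ), so the p-quantile of ln T is μ + z_p·σ.
ln(5.1) = 1.629 and ln(20) = 2.996; z_{0.06} = -1.555, z_{0.85} = 1.036.
σ = (2.996 − 1.629)/(1.036 − (-1.555)) = 0.527.
μ = 1.629 − (-1.555)·0.527 = 2.449.
E[T] = exp(μ + σ²/2) = exp(2.449 + 0.1391) = 13.3 m/s.

E[T] ≈ 13.3 m/s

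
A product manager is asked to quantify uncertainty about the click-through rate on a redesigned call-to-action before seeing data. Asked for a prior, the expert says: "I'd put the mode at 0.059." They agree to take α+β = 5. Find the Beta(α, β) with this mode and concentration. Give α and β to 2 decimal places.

α = 1.18, β = 3.82

For α,β > 1 the Beta mode is (α−1)/(α+β−2). With α+β = 5, the mode is (α−1)/3.
Set (α−1)/3 = 0.059 → α = 1 + 0.059·3 = 1.18.
β = 5 − α = 3.82.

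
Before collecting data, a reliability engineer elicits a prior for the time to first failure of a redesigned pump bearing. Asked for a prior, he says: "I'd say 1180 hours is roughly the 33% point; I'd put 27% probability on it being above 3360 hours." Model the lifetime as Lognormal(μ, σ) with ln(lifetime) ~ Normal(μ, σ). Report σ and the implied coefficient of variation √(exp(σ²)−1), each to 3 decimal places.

σ ≈ 0.994, CV ≈ 1.298

If T ~ Lognormal(μ,σ) then ln T ~ Normal(μ,σ), so the p-quantile of ln T is μ + z_p·σ.
ln(1180) = 7.073 and ln(3360) = 8.12; z_{0.33} = -0.4399, z_{0.73} = 0.6128.
σ = (8.12 − 7.073)/(0.6128 − (-0.4399)) = 0.994.
μ = 7.073 − (-0.4399)·0.994 = 7.511.
CV = √(exp(σ²)−1) = √(exp(0.9881)−1) = 1.298.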